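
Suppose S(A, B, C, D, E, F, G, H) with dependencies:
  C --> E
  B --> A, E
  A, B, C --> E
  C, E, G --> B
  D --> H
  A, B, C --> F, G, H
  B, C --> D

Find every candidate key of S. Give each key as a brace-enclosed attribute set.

No FD produces {C}, so it must be in every candidate key.
{B, C}⁺ = {A, B, C, D, E, F, G, H} — all of the relation — so {B, C} is a candidate key.
{C, G}⁺ = {A, B, C, D, E, F, G, H} — all of the relation — so {C, G} is a candidate key.
These are minimal and exhaustive — every other superkey contains one of them.

{B, C}, {C, G}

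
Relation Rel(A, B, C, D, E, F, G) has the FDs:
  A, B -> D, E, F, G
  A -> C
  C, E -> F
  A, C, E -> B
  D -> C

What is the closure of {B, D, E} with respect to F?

Start with {B, D, E}.
D -> C applies; add {C} → now {B, C, D, E}.
C, E -> F applies; add {F} → now {B, C, D, E, F}.
No further FD applies.

{B, C, D, E, F}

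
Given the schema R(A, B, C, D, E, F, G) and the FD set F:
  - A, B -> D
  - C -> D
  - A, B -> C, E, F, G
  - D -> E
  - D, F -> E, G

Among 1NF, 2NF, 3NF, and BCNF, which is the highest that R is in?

2NF

Candidate key: {A, B}. Prime attributes: {A, B}.
C -> D: {C}⁺ = {C, D, E}, which is not all of the attributes, so the left side is not a superkey — BCNF is violated.
C -> D has non-prime {D} on the right and a non-superkey on the left, so 3NF fails.
Checking every proper subset of each key, none determines a non-prime attribute — 2NF is satisfied.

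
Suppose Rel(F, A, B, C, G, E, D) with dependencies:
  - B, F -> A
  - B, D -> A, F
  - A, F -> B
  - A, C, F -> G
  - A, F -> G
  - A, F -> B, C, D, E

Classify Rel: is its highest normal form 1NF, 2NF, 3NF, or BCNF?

Candidate keys: {A, F}, {B, D}, {B, F}. Prime attributes: {A, B, D, F}.
The left-hand side of every FD is a superkey, so BCNF is satisfied.

BCNF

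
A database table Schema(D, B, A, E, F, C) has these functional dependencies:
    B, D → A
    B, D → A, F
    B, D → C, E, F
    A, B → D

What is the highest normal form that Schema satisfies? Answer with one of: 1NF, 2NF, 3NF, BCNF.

Candidate keys: {A, B}, {B, D}. Prime attributes: {A, B, D}.
Each dependency's left side is a superkey — BCNF holds.

BCNF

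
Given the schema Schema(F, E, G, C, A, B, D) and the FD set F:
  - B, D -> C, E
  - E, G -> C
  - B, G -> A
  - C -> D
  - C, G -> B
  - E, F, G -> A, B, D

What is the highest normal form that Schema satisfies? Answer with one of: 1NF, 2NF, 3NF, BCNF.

Candidate keys: {B, D, F, G}, {C, F, G}, {E, F, G}. Prime attributes: {B, C, D, E, F, G}.
B, D -> C, E breaks BCNF: {B, D}⁺ = {B, C, D, E}, so {B, D} is not a superkey.
B, G -> A determines the non-prime attribute {A} from a non-superkey — 3NF is violated.
The proper key subset {C, G} of {C, F, G} determines non-prime {A}, so the relation is not even in 2NF.

1NF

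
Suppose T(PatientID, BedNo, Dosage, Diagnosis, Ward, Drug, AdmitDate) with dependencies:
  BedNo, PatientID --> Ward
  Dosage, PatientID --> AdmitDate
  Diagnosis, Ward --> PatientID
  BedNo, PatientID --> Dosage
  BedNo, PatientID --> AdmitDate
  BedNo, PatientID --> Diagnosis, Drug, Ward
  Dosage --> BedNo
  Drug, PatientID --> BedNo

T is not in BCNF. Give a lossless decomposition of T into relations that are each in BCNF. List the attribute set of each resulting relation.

{AdmitDate, Diagnosis, Dosage, Drug, Ward}; {BedNo, Dosage}; {Diagnosis, PatientID, Ward}

Candidate keys of the original relation: {BedNo, Diagnosis, Ward}, {BedNo, PatientID}, {Diagnosis, Dosage, Ward}, {Diagnosis, Drug, Ward}, {Dosage, PatientID}, {Drug, PatientID}.
{AdmitDate, BedNo, Diagnosis, Dosage, Drug, PatientID, Ward}: {Diagnosis, Ward} determines {Diagnosis, PatientID, Ward} here but is not a superkey — split on Diagnosis, Ward --> PatientID, giving {Diagnosis, PatientID, Ward} and {AdmitDate, BedNo, Diagnosis, Dosage, Drug, Ward}.
{Diagnosis, PatientID, Ward} is in BCNF.
{AdmitDate, BedNo, Diagnosis, Dosage, Drug, Ward}: {Dosage} determines {BedNo, Dosage} here but is not a superkey — split on Dosage --> BedNo, giving {BedNo, Dosage} and {AdmitDate, Diagnosis, Dosage, Drug, Ward}.
{BedNo, Dosage} is in BCNF.
{AdmitDate, Diagnosis, Dosage, Drug, Ward} is in BCNF.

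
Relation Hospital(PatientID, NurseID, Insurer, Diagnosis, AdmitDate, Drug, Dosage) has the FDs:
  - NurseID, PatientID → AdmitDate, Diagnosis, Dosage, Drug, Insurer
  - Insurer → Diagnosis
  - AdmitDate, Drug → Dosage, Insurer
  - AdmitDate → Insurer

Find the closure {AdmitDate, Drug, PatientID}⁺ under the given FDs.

Start with {AdmitDate, Drug, PatientID}.
AdmitDate, Drug → Dosage, Insurer applies; add {Dosage, Insurer} → now {AdmitDate, Dosage, Drug, Insurer, PatientID}.
Insurer → Diagnosis applies; add {Diagnosis} → now {AdmitDate, Diagnosis, Dosage, Drug, Insurer, PatientID}.
No further FD applies.

{AdmitDate, Diagnosis, Dosage, Drug, Insurer, PatientID}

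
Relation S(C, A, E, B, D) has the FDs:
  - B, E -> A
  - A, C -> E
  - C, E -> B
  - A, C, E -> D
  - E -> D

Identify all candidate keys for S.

{A, C}, {C, E}

No FD produces {C}, so it must be in every candidate key.
Closure of {A, C} is {A, B, C, D, E}, the whole schema; {A, C} is a candidate key.
Closure of {C, E} is {A, B, C, D, E}, the whole schema; {C, E} is a candidate key.
Any other superkey properly contains one of these, so there are no further candidate keys.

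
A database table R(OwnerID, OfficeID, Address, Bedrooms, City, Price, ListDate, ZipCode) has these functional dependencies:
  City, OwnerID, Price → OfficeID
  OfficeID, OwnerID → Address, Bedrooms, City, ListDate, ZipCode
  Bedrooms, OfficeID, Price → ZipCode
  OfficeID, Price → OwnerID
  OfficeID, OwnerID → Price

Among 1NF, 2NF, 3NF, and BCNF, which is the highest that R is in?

Candidate keys: {City, OwnerID, Price}, {OfficeID, OwnerID}, {OfficeID, Price}. Prime attributes: {City, OfficeID, OwnerID, Price}.
The left-hand side of every FD is a superkey, so BCNF is satisfied.

BCNF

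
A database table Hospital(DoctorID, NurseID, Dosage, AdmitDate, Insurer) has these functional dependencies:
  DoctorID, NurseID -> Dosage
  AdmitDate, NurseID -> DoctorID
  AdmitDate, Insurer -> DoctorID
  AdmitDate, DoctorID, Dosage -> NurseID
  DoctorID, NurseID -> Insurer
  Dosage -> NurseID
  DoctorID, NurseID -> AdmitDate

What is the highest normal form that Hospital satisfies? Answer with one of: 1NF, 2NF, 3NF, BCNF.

Candidate keys: {AdmitDate, Dosage}, {AdmitDate, NurseID}, {DoctorID, Dosage}, {DoctorID, NurseID}. Prime attributes: {AdmitDate, DoctorID, Dosage, NurseID}.
AdmitDate, Insurer -> DoctorID: {AdmitDate, Insurer}⁺ = {AdmitDate, DoctorID, Insurer}, which is not all of the attributes, so the left side is not a superkey — BCNF is violated.
Its right-hand attributes {DoctorID} are all prime, as are those of every other non-superkey FD — the relation is in 3NF.

3NF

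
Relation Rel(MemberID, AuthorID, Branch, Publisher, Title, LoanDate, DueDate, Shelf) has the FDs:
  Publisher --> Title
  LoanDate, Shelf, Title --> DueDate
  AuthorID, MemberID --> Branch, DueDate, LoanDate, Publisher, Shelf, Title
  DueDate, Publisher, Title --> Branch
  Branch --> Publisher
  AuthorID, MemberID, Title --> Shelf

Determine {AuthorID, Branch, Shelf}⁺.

Start with {AuthorID, Branch, Shelf}.
Branch --> Publisher applies; add {Publisher} → now {AuthorID, Branch, Publisher, Shelf}.
Publisher --> Title applies; add {Title} → now {AuthorID, Branch, Publisher, Shelf, Title}.
No further FD applies.

{AuthorID, Branch, Publisher, Shelf, Title}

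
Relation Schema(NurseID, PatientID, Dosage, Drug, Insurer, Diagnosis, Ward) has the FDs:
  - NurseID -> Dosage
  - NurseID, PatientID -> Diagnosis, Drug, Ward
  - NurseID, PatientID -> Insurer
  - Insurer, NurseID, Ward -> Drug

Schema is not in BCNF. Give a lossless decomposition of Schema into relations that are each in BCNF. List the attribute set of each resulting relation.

{Diagnosis, Insurer, NurseID, PatientID, Ward}; {Dosage, NurseID}; {Drug, Insurer, NurseID, Ward}

Candidate key of the original relation: {NurseID, PatientID}.
In {Diagnosis, Dosage, Drug, Insurer, NurseID, PatientID, Ward}, {NurseID} is not a superkey ({NurseID}⁺ restricted to this set is {Dosage, NurseID}), so split on NurseID -> Dosage into {Dosage, NurseID} and {Diagnosis, Drug, Insurer, NurseID, PatientID, Ward}.
{Dosage, NurseID} has no BCNF violation.
In {Diagnosis, Drug, Insurer, NurseID, PatientID, Ward}, {Insurer, NurseID, Ward} is not a superkey ({Insurer, NurseID, Ward}⁺ restricted to this set is {Drug, Insurer, NurseID, Ward}), so split on Insurer, NurseID, Ward -> Drug into {Drug, Insurer, NurseID, Ward} and {Diagnosis, Insurer, NurseID, PatientID, Ward}.
{Drug, Insurer, NurseID, Ward} has no BCNF violation.
{Diagnosis, Insurer, NurseID, PatientID, Ward} has no BCNF violation.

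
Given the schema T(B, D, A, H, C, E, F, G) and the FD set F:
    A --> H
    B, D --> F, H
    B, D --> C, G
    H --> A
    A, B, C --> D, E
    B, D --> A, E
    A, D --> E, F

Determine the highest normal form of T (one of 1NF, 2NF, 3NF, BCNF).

2NF

Candidate keys: {A, B, C}, {B, C, H}, {B, D}. Prime attributes: {A, B, C, D, H}.
A --> H breaks BCNF: {A}⁺ = {A, H}, so {A} is not a superkey.
A, D --> E, F determines the non-prime attributes {E, F} from a non-superkey — 3NF is violated.
No non-prime attribute depends on a proper subset of any candidate key, so 2NF holds.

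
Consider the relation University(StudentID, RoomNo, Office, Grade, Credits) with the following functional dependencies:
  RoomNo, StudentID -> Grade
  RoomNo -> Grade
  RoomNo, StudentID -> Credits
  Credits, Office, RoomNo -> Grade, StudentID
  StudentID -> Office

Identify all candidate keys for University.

{Credits, Office, RoomNo}, {RoomNo, StudentID}

{RoomNo} never appears on the right of any FD, so every key must include it.
{RoomNo, StudentID} is a candidate key since {RoomNo, StudentID}⁺ = {Credits, Grade, Office, RoomNo, StudentID} covers every attribute.
{Credits, Office, RoomNo} is a candidate key since {Credits, Office, RoomNo}⁺ = {Credits, Grade, Office, RoomNo, StudentID} covers every attribute.
Any other superkey properly contains one of these, so there are no further candidate keys.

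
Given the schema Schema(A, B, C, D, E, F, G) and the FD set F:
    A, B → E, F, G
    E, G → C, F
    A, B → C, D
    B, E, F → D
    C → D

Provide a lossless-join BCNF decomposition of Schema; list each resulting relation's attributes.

{A, B, E, G}; {C, D}; {C, E, F, G}

Candidate key of the original relation: {A, B}.
Within {A, B, C, D, E, F, G}: {E, G}⁺ ∩ {A, B, C, D, E, F, G} = {C, D, E, F, G}, not the whole set, so E, G → C, D, F violates BCNF; decompose into {C, D, E, F, G} and {A, B, E, G}.
Within {C, D, E, F, G}: {C}⁺ ∩ {C, D, E, F, G} = {C, D}, not the whole set, so C → D violates BCNF; decompose into {C, D} and {C, E, F, G}.
{C, D} is in BCNF.
{C, E, F, G} is in BCNF.
{A, B, E, G} is in BCNF.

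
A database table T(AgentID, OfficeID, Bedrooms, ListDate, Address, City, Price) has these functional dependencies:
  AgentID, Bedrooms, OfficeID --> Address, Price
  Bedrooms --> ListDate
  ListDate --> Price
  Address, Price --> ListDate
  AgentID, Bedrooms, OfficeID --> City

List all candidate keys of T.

Attributes never on any right-hand side: {AgentID, Bedrooms, OfficeID} — every candidate key must contain all of them.
{AgentID, Bedrooms, OfficeID} is a candidate key since {AgentID, Bedrooms, OfficeID}⁺ = {Address, AgentID, Bedrooms, City, ListDate, OfficeID, Price} covers every attribute.
Every other attribute set either contains this one or has a smaller closure.

{AgentID, Bedrooms, OfficeID}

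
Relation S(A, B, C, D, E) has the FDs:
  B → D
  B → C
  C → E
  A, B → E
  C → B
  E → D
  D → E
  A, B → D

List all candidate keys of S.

{A, B}, {A, C}

{A} never appears on the right of any FD, so every key must include it.
{A, B} is a candidate key since {A, B}⁺ = {A, B, C, D, E} covers every attribute.
{A, C} is a candidate key since {A, C}⁺ = {A, B, C, D, E} covers every attribute.
These are minimal and exhaustive — every other superkey contains one of them.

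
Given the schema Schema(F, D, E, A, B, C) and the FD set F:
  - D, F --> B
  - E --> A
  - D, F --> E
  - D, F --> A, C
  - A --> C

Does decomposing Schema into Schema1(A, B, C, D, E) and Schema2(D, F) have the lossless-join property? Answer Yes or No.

The shared attributes are {D} and {D}⁺ = {D}.
Neither Schema1 nor Schema2 is contained in that closure, so the decomposition is lossy.

No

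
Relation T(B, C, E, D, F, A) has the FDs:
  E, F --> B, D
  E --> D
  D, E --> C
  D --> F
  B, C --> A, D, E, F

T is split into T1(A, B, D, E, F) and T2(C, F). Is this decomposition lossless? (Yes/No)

Common attributes: {F}; their closure is {F}.
The closure covers neither T1 nor T2 entirely; the join is not lossless.

No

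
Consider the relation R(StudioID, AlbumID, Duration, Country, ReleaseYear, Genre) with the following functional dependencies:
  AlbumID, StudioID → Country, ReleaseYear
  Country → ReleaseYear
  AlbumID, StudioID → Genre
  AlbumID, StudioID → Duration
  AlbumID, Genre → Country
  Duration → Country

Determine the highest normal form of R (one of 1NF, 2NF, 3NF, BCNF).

Candidate key: {AlbumID, StudioID}. Prime attributes: {AlbumID, StudioID}.
For Country → ReleaseYear we have {Country}⁺ = {Country, ReleaseYear}; {Country} is not a superkey, so BCNF fails.
Country → ReleaseYear determines the non-prime attribute {ReleaseYear} from a non-superkey — 3NF is violated.
No proper subset of a key has a non-prime attribute in its closure, so there is no partial dependency; 2NF holds.

2NF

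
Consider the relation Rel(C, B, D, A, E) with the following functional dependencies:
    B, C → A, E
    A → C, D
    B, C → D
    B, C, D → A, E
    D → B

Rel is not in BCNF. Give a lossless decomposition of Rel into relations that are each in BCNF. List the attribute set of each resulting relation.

Candidate keys of the original relation: {A}, {B, C}, {C, D}.
{A, B, C, D, E}: {D} determines {B, D} here but is not a superkey — split on D → B, giving {B, D} and {A, C, D, E}.
{B, D} is in BCNF.
{A, C, D, E} is in BCNF.

{A, C, D, E}; {B, D}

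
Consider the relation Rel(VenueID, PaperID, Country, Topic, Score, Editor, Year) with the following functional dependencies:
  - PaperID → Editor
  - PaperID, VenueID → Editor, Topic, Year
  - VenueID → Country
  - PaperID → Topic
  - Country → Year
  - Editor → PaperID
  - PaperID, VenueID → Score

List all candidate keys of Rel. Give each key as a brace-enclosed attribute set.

Attributes never on any right-hand side: {VenueID} — every candidate key must contain it.
Closure of {Editor, VenueID} is {Country, Editor, PaperID, Score, Topic, VenueID, Year}, the whole schema; {Editor, VenueID} is a candidate key.
Closure of {PaperID, VenueID} is {Country, Editor, PaperID, Score, Topic, VenueID, Year}, the whole schema; {PaperID, VenueID} is a candidate key.
No proper subset of any of these is a key, and no other minimal superkey exists.

{Editor, VenueID}, {PaperID, VenueID}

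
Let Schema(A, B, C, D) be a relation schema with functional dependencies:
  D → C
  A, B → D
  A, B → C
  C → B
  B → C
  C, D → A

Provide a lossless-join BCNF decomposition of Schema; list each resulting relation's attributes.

{A, C, D}; {B, C}

Candidate keys of the original relation: {A, B}, {A, C}, {D}.
{A, B, C, D}: {C} determines {B, C} here but is not a superkey — split on C → B, giving {B, C} and {A, C, D}.
{B, C} has no BCNF violation.
{A, C, D} has no BCNF violation.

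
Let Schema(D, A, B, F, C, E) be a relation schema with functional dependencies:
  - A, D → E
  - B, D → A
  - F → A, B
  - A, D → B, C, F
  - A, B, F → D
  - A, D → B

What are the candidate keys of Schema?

{F}⁺ = {A, B, C, D, E, F} — all of the relation — so {F} is a candidate key.
{A, D}⁺ = {A, B, C, D, E, F} — all of the relation — so {A, D} is a candidate key.
{B, D}⁺ = {A, B, C, D, E, F} — all of the relation — so {B, D} is a candidate key.
Any other superkey properly contains one of these, so there are no further candidate keys.

{A, D}, {B, D}, {F}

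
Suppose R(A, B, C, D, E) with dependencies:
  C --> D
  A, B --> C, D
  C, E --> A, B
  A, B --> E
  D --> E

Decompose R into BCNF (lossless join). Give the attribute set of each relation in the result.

{A, B, C, D}; {D, E}

Candidate keys of the original relation: {A, B}, {C}.
{A, B, C, D, E}: {D} determines {D, E} here but is not a superkey — split on D --> E, giving {D, E} and {A, B, C, D}.
{D, E} has no BCNF violation.
{A, B, C, D} has no BCNF violation.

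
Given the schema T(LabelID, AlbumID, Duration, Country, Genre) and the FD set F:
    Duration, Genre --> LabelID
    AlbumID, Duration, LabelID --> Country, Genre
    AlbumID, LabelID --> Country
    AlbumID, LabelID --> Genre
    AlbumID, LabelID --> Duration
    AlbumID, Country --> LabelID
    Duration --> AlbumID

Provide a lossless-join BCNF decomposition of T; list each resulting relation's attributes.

{AlbumID, Duration}; {Country, Duration, Genre, LabelID}

Candidate keys of the original relation: {AlbumID, Country}, {AlbumID, LabelID}, {Country, Duration}, {Duration, Genre}, {Duration, LabelID}.
In {AlbumID, Country, Duration, Genre, LabelID}, {Duration} is not a superkey ({Duration}⁺ restricted to this set is {AlbumID, Duration}), so split on Duration --> AlbumID into {AlbumID, Duration} and {Country, Duration, Genre, LabelID}.
{AlbumID, Duration}: every determinant is a superkey — BCNF.
{Country, Duration, Genre, LabelID}: every determinant is a superkey — BCNF.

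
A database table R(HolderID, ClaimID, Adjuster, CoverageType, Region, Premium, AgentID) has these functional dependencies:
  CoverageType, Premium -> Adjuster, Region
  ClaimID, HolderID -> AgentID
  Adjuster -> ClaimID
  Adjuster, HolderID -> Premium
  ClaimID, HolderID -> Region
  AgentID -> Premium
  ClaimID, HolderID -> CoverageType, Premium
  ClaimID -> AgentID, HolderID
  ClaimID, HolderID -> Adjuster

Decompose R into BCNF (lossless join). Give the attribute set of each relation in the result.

Candidate keys of the original relation: {Adjuster}, {AgentID, CoverageType}, {ClaimID}, {CoverageType, Premium}.
Within {Adjuster, AgentID, ClaimID, CoverageType, HolderID, Premium, Region}: {AgentID}⁺ ∩ {Adjuster, AgentID, ClaimID, CoverageType, HolderID, Premium, Region} = {AgentID, Premium}, not the whole set, so AgentID -> Premium violates BCNF; decompose into {AgentID, Premium} and {Adjuster, AgentID, ClaimID, CoverageType, HolderID, Region}.
{AgentID, Premium} is in BCNF.
{Adjuster, AgentID, ClaimID, CoverageType, HolderID, Region} is in BCNF.

{Adjuster, AgentID, ClaimID, CoverageType, HolderID, Region}; {AgentID, Premium}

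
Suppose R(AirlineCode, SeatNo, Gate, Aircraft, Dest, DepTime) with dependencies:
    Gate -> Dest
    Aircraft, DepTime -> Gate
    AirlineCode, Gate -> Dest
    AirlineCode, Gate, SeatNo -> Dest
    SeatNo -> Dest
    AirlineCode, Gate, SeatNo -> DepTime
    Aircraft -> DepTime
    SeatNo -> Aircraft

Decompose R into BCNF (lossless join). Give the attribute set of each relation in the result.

Candidate key of the original relation: {AirlineCode, SeatNo}.
In {Aircraft, AirlineCode, DepTime, Dest, Gate, SeatNo}, {Gate} is not a superkey ({Gate}⁺ restricted to this set is {Dest, Gate}), so split on Gate -> Dest into {Dest, Gate} and {Aircraft, AirlineCode, DepTime, Gate, SeatNo}.
{Dest, Gate} has no BCNF violation.
In {Aircraft, AirlineCode, DepTime, Gate, SeatNo}, {Aircraft, DepTime} is not a superkey ({Aircraft, DepTime}⁺ restricted to this set is {Aircraft, DepTime, Gate}), so split on Aircraft, DepTime -> Gate into {Aircraft, DepTime, Gate} and {Aircraft, AirlineCode, DepTime, SeatNo}.
{Aircraft, DepTime, Gate} has no BCNF violation.
In {Aircraft, AirlineCode, DepTime, SeatNo}, {SeatNo} is not a superkey ({SeatNo}⁺ restricted to this set is {Aircraft, DepTime, SeatNo}), so split on SeatNo -> Aircraft, DepTime into {Aircraft, DepTime, SeatNo} and {AirlineCode, SeatNo}.
In {Aircraft, DepTime, SeatNo}, {Aircraft} is not a superkey ({Aircraft}⁺ restricted to this set is {Aircraft, DepTime}), so split on Aircraft -> DepTime into {Aircraft, DepTime} and {Aircraft, SeatNo}.
{Aircraft, DepTime} has no BCNF violation.
{Aircraft, SeatNo} has no BCNF violation.
{AirlineCode, SeatNo} has no BCNF violation.

{Aircraft, DepTime, Gate}; {Aircraft, SeatNo}; {AirlineCode, SeatNo}; {Dest, Gate}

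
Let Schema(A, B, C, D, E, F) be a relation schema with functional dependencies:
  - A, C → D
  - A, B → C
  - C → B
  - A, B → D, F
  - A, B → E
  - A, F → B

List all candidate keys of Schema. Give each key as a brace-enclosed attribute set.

{A, B}, {A, C}, {A, F}

{A} never appears on the right of any FD, so every key must include it.
Closure of {A, B} is {A, B, C, D, E, F}, the whole schema; {A, B} is a candidate key.
Closure of {A, C} is {A, B, C, D, E, F}, the whole schema; {A, C} is a candidate key.
Closure of {A, F} is {A, B, C, D, E, F}, the whole schema; {A, F} is a candidate key.
Any other superkey properly contains one of these, so there are no further candidate keys.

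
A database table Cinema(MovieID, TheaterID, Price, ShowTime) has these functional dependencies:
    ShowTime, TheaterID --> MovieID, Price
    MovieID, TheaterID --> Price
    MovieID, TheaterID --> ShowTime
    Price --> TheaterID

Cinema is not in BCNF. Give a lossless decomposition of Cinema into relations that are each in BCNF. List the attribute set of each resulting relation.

{MovieID, Price, ShowTime}; {Price, TheaterID}

Candidate keys of the original relation: {MovieID, Price}, {MovieID, TheaterID}, {Price, ShowTime}, {ShowTime, TheaterID}.
Within {MovieID, Price, ShowTime, TheaterID}: {Price}⁺ ∩ {MovieID, Price, ShowTime, TheaterID} = {Price, TheaterID}, not the whole set, so Price --> TheaterID violates BCNF; decompose into {Price, TheaterID} and {MovieID, Price, ShowTime}.
{Price, TheaterID} is in BCNF.
{MovieID, Price, ShowTime} is in BCNF.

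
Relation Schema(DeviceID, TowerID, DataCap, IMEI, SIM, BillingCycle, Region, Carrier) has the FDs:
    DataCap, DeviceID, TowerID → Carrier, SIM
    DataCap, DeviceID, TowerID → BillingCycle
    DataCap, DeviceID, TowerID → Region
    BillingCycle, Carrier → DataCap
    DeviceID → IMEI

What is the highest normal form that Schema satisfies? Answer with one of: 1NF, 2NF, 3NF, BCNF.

1NF

Candidate keys: {BillingCycle, Carrier, DeviceID, TowerID}, {DataCap, DeviceID, TowerID}. Prime attributes: {BillingCycle, Carrier, DataCap, DeviceID, TowerID}.
For BillingCycle, Carrier → DataCap we have {BillingCycle, Carrier}⁺ = {BillingCycle, Carrier, DataCap}; {BillingCycle, Carrier} is not a superkey, so BCNF fails.
DeviceID → IMEI has non-prime {IMEI} on the right and a non-superkey on the left, so 3NF fails.
Since {DeviceID} ⊂ {DataCap, DeviceID, TowerID} and {DeviceID}⁺ ⊇ {IMEI} with {IMEI} non-prime, there is a partial dependency; 2NF fails.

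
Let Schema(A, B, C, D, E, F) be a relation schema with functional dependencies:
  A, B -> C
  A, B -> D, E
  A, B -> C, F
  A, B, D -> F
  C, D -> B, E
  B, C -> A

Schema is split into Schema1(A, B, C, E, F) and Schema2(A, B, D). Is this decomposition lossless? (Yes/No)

Yes

Common attributes: {A, B}; their closure is {A, B, C, D, E, F}.
Schema1 is contained in that closure, so Schema1 ∩ Schema2 -> Schema1 holds and the join is lossless.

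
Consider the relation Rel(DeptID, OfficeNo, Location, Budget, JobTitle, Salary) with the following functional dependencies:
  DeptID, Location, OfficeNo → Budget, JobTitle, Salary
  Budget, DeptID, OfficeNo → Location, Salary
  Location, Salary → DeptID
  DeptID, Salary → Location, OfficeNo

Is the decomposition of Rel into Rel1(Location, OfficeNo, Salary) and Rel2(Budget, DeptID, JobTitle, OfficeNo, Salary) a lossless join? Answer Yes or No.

Rel1 ∩ Rel2 = {OfficeNo, Salary}; its closure under F is {OfficeNo, Salary}.
Neither Rel1 nor Rel2 is contained in that closure, so the decomposition is lossy.

No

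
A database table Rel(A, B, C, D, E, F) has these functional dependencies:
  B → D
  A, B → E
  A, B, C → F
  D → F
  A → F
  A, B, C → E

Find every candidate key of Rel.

Attributes never on any right-hand side: {A, B, C} — every candidate key must contain all of them.
{A, B, C} is a candidate key since {A, B, C}⁺ = {A, B, C, D, E, F} covers every attribute.
Every other attribute set either contains this one or has a smaller closure.

{A, B, C}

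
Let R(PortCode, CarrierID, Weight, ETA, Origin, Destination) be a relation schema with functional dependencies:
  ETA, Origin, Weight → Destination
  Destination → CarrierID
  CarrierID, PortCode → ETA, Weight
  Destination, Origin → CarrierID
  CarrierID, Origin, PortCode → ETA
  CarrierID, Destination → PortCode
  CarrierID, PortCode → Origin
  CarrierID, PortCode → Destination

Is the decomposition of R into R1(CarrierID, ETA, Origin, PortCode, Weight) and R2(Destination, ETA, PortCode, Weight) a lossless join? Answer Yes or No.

No

R1 ∩ R2 = {ETA, PortCode, Weight}; its closure under F is {ETA, PortCode, Weight}.
R1 ⊄ {ETA, PortCode, Weight} and R2 ⊄ {ETA, PortCode, Weight}, so the split is lossy.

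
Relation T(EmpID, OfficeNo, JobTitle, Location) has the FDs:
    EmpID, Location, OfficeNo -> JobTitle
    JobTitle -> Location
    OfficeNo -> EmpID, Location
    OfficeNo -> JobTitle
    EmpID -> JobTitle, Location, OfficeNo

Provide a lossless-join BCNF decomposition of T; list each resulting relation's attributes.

Candidate keys of the original relation: {EmpID}, {OfficeNo}.
{EmpID, JobTitle, Location, OfficeNo}: {JobTitle} determines {JobTitle, Location} here but is not a superkey — split on JobTitle -> Location, giving {JobTitle, Location} and {EmpID, JobTitle, OfficeNo}.
{JobTitle, Location} has no BCNF violation.
{EmpID, JobTitle, OfficeNo} has no BCNF violation.

{EmpID, JobTitle, OfficeNo}; {JobTitle, Location}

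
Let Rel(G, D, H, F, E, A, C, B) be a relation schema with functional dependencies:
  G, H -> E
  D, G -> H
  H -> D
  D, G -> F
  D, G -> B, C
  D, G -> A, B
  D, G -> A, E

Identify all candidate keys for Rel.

{D, G}, {G, H}

{G} never appears on the right of any FD, so every key must include it.
{D, G} is a candidate key since {D, G}⁺ = {A, B, C, D, E, F, G, H} covers every attribute.
{G, H} is a candidate key since {G, H}⁺ = {A, B, C, D, E, F, G, H} covers every attribute.
Any other superkey properly contains one of these, so there are no further candidate keys.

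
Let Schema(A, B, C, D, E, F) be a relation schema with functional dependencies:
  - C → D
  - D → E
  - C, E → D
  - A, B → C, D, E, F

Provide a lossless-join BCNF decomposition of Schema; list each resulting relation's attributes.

{A, B, C, F}; {C, D}; {D, E}

Candidate key of the original relation: {A, B}.
Within {A, B, C, D, E, F}: {C}⁺ ∩ {A, B, C, D, E, F} = {C, D, E}, not the whole set, so C → D, E violates BCNF; decompose into {C, D, E} and {A, B, C, F}.
Within {C, D, E}: {D}⁺ ∩ {C, D, E} = {D, E}, not the whole set, so D → E violates BCNF; decompose into {D, E} and {C, D}.
{D, E} has no BCNF violation.
{C, D} has no BCNF violation.
{A, B, C, F} has no BCNF violation.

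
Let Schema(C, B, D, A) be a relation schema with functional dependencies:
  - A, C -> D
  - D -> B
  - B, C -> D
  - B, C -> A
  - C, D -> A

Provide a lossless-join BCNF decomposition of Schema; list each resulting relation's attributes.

Candidate keys of the original relation: {A, C}, {B, C}, {C, D}.
Within {A, B, C, D}: {D}⁺ ∩ {A, B, C, D} = {B, D}, not the whole set, so D -> B violates BCNF; decompose into {B, D} and {A, C, D}.
{B, D}: every determinant is a superkey — BCNF.
{A, C, D}: every determinant is a superkey — BCNF.

{A, C, D}; {B, D}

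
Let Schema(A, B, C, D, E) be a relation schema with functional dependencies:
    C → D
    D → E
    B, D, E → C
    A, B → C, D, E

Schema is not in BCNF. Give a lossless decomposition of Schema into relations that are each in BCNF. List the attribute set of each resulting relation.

{A, B, C}; {C, D}; {D, E}

Candidate key of the original relation: {A, B}.
{A, B, C, D, E}: {C} determines {C, D, E} here but is not a superkey — split on C → D, E, giving {C, D, E} and {A, B, C}.
{C, D, E}: {D} determines {D, E} here but is not a superkey — split on D → E, giving {D, E} and {C, D}.
{D, E}: every determinant is a superkey — BCNF.
{C, D}: every determinant is a superkey — BCNF.
{A, B, C}: every determinant is a superkey — BCNF.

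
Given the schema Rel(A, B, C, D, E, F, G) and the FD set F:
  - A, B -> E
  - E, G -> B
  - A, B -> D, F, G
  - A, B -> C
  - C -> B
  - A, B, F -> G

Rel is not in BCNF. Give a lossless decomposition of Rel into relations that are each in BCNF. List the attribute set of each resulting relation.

{A, C, D, E, F, G}; {B, E, G}

Candidate keys of the original relation: {A, B}, {A, C}, {A, E, G}.
{A, B, C, D, E, F, G}: {E, G} determines {B, E, G} here but is not a superkey — split on E, G -> B, giving {B, E, G} and {A, C, D, E, F, G}.
{B, E, G} has no BCNF violation.
{A, C, D, E, F, G} has no BCNF violation.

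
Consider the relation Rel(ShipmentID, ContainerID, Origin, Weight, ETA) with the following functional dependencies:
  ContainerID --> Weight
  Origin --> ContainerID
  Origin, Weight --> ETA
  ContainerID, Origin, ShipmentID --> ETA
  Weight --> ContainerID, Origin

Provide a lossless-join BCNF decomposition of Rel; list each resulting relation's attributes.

Candidate keys of the original relation: {ContainerID, ShipmentID}, {Origin, ShipmentID}, {ShipmentID, Weight}.
{ContainerID, ETA, Origin, ShipmentID, Weight}: {ContainerID} determines {ContainerID, ETA, Origin, Weight} here but is not a superkey — split on ContainerID --> ETA, Origin, Weight, giving {ContainerID, ETA, Origin, Weight} and {ContainerID, ShipmentID}.
{ContainerID, ETA, Origin, Weight}: every determinant is a superkey — BCNF.
{ContainerID, ShipmentID}: every determinant is a superkey — BCNF.

{ContainerID, ETA, Origin, Weight}; {ContainerID, ShipmentID}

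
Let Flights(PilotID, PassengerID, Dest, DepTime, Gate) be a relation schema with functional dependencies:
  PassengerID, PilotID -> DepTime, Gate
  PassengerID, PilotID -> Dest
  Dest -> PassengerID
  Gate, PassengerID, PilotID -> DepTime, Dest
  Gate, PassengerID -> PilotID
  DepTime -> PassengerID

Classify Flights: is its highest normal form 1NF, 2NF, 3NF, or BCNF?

Candidate keys: {DepTime, Gate}, {DepTime, PilotID}, {Dest, Gate}, {Dest, PilotID}, {Gate, PassengerID}, {PassengerID, PilotID}. Prime attributes: {DepTime, Dest, Gate, PassengerID, PilotID}.
For Dest -> PassengerID we have {Dest}⁺ = {Dest, PassengerID}; {Dest} is not a superkey, so BCNF fails.
But every attribute on its right side ({PassengerID}) is prime, and the same holds for every other non-superkey FD, so 3NF still holds.

3NF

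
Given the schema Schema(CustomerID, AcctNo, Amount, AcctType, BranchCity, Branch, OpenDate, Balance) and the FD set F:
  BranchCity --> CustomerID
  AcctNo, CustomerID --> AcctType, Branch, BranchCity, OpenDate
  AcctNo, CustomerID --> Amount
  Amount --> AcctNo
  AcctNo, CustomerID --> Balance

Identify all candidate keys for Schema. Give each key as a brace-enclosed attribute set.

{AcctNo, BranchCity} is a candidate key since {AcctNo, BranchCity}⁺ = {AcctNo, AcctType, Amount, Balance, Branch, BranchCity, CustomerID, OpenDate} covers every attribute.
{AcctNo, CustomerID} is a candidate key since {AcctNo, CustomerID}⁺ = {AcctNo, AcctType, Amount, Balance, Branch, BranchCity, CustomerID, OpenDate} covers every attribute.
{Amount, BranchCity} is a candidate key since {Amount, BranchCity}⁺ = {AcctNo, AcctType, Amount, Balance, Branch, BranchCity, CustomerID, OpenDate} covers every attribute.
{Amount, CustomerID} is a candidate key since {Amount, CustomerID}⁺ = {AcctNo, AcctType, Amount, Balance, Branch, BranchCity, CustomerID, OpenDate} covers every attribute.
No proper subset of any of these is a key, and no other minimal superkey exists.

{AcctNo, BranchCity}, {AcctNo, CustomerID}, {Amount, BranchCity}, {Amount, CustomerID}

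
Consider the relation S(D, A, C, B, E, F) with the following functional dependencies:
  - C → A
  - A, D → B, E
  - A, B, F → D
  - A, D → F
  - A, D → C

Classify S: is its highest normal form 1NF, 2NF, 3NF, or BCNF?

3NF

Candidate keys: {A, B, F}, {A, D}, {B, C, F}, {C, D}. Prime attributes: {A, B, C, D, F}.
C → A: {C}⁺ = {A, C}, which is not all of the attributes, so the left side is not a superkey — BCNF is violated.
Since {A} ⊆ prime attributes and every other non-superkey FD also has a prime right side, the schema is in 3NF.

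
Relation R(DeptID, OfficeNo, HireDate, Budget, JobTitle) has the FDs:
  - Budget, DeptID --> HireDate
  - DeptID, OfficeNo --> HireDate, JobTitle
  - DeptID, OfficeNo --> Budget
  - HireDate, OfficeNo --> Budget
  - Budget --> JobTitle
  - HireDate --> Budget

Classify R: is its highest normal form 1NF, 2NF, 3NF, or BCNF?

Candidate key: {DeptID, OfficeNo}. Prime attributes: {DeptID, OfficeNo}.
For Budget, DeptID --> HireDate we have {Budget, DeptID}⁺ = {Budget, DeptID, HireDate, JobTitle}; {Budget, DeptID} is not a superkey, so BCNF fails.
Budget, DeptID --> HireDate has non-prime {HireDate} on the right and a non-superkey on the left, so 3NF fails.
Checking every proper subset of each key, none determines a non-prime attribute — 2NF is satisfied.

2NF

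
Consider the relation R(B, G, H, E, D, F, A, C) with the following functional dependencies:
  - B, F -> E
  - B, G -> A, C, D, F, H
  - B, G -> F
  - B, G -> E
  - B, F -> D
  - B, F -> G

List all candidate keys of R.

{B} never appears on the right of any FD, so every key must include it.
Closure of {B, F} is {A, B, C, D, E, F, G, H}, the whole schema; {B, F} is a candidate key.
Closure of {B, G} is {A, B, C, D, E, F, G, H}, the whole schema; {B, G} is a candidate key.
Any other superkey properly contains one of these, so there are no further candidate keys.

{B, F}, {B, G}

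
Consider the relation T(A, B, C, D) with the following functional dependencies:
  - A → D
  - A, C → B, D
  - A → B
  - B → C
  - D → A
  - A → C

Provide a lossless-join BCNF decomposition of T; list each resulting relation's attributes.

Candidate keys of the original relation: {A}, {D}.
Within {A, B, C, D}: {B}⁺ ∩ {A, B, C, D} = {B, C}, not the whole set, so B → C violates BCNF; decompose into {B, C} and {A, B, D}.
{B, C} is in BCNF.
{A, B, D} is in BCNF.

{A, B, D}; {B, C}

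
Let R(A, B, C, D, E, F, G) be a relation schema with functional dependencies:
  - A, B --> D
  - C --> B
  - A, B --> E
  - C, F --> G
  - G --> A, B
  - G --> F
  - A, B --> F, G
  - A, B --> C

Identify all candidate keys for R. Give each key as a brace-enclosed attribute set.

{G}⁺ = {A, B, C, D, E, F, G}, which is every attribute, so {G} is a candidate key.
{A, B}⁺ = {A, B, C, D, E, F, G}, which is every attribute, so {A, B} is a candidate key.
{A, C}⁺ = {A, B, C, D, E, F, G}, which is every attribute, so {A, C} is a candidate key.
{C, F}⁺ = {A, B, C, D, E, F, G}, which is every attribute, so {C, F} is a candidate key.
These are minimal and exhaustive — every other superkey contains one of them.

{A, B}, {A, C}, {C, F}, {G}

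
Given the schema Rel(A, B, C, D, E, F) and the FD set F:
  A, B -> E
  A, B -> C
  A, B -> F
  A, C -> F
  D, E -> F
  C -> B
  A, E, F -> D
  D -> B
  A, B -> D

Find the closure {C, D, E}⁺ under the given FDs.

{B, C, D, E, F}

Start with {C, D, E}.
D, E -> F applies; add {F} → now {C, D, E, F}.
C -> B applies; add {B} → now {B, C, D, E, F}.
No further FD applies.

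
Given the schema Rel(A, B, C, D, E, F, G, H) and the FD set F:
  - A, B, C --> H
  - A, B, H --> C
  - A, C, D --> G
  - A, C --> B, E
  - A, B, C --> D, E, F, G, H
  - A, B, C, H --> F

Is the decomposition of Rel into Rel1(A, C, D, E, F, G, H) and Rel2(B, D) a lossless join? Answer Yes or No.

Rel1 ∩ Rel2 = {D}; its closure under F is {D}.
The closure covers neither Rel1 nor Rel2 entirely; the join is not lossless.

No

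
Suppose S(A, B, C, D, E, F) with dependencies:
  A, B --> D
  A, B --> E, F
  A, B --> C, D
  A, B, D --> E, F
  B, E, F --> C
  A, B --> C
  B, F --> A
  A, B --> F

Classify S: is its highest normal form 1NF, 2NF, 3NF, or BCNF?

BCNF

Candidate keys: {A, B}, {B, F}. Prime attributes: {A, B, F}.
Every FD has a superkey on the left, so the relation is in BCNF.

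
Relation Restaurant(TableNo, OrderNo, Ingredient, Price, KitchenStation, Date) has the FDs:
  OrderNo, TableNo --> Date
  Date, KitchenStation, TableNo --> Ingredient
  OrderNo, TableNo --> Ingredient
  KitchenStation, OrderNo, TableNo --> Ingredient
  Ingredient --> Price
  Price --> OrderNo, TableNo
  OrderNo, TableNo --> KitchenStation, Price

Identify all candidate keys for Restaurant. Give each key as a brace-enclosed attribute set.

{Date, KitchenStation, TableNo}, {Ingredient}, {OrderNo, TableNo}, {Price}

{Ingredient}⁺ = {Date, Ingredient, KitchenStation, OrderNo, Price, TableNo}, which is every attribute, so {Ingredient} is a candidate key.
{Price}⁺ = {Date, Ingredient, KitchenStation, OrderNo, Price, TableNo}, which is every attribute, so {Price} is a candidate key.
{OrderNo, TableNo}⁺ = {Date, Ingredient, KitchenStation, OrderNo, Price, TableNo}, which is every attribute, so {OrderNo, TableNo} is a candidate key.
{Date, KitchenStation, TableNo}⁺ = {Date, Ingredient, KitchenStation, OrderNo, Price, TableNo}, which is every attribute, so {Date, KitchenStation, TableNo} is a candidate key.
Any other superkey properly contains one of these, so there are no further candidate keys.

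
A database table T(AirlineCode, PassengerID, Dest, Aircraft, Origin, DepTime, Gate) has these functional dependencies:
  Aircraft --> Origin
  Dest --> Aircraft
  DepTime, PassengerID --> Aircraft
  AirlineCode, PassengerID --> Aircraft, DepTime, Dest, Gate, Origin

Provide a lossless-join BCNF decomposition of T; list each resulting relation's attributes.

Candidate key of the original relation: {AirlineCode, PassengerID}.
In {Aircraft, AirlineCode, DepTime, Dest, Gate, Origin, PassengerID}, {Aircraft} is not a superkey ({Aircraft}⁺ restricted to this set is {Aircraft, Origin}), so split on Aircraft --> Origin into {Aircraft, Origin} and {Aircraft, AirlineCode, DepTime, Dest, Gate, PassengerID}.
{Aircraft, Origin}: every determinant is a superkey — BCNF.
In {Aircraft, AirlineCode, DepTime, Dest, Gate, PassengerID}, {Dest} is not a superkey ({Dest}⁺ restricted to this set is {Aircraft, Dest}), so split on Dest --> Aircraft into {Aircraft, Dest} and {AirlineCode, DepTime, Dest, Gate, PassengerID}.
{Aircraft, Dest}: every determinant is a superkey — BCNF.
{AirlineCode, DepTime, Dest, Gate, PassengerID}: every determinant is a superkey — BCNF.

{Aircraft, Dest}; {Aircraft, Origin}; {AirlineCode, DepTime, Dest, Gate, PassengerID}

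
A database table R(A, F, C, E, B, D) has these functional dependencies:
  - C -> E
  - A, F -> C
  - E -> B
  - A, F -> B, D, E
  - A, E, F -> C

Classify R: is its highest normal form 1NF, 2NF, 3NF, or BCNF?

Candidate key: {A, F}. Prime attributes: {A, F}.
C -> E breaks BCNF: {C}⁺ = {B, C, E}, so {C} is not a superkey.
C -> E has non-prime {E} on the right and a non-superkey on the left, so 3NF fails.
No non-prime attribute depends on a proper subset of any candidate key, so 2NF holds.

2NF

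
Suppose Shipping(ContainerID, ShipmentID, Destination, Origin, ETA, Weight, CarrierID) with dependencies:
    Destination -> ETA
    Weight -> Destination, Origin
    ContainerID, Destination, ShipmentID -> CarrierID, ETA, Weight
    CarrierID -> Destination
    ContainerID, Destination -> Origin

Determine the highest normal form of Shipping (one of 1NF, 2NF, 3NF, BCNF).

1NF

Candidate keys: {CarrierID, ContainerID, ShipmentID}, {ContainerID, Destination, ShipmentID}, {ContainerID, ShipmentID, Weight}. Prime attributes: {CarrierID, ContainerID, Destination, ShipmentID, Weight}.
Destination -> ETA: {Destination}⁺ = {Destination, ETA}, which is not all of the attributes, so the left side is not a superkey — BCNF is violated.
Because {ETA} is non-prime and the left side of Destination -> ETA is not a superkey, the relation is not in 3NF.
The proper key subset {CarrierID} of {CarrierID, ContainerID, ShipmentID} determines non-prime {ETA}, so the relation is not even in 2NF.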